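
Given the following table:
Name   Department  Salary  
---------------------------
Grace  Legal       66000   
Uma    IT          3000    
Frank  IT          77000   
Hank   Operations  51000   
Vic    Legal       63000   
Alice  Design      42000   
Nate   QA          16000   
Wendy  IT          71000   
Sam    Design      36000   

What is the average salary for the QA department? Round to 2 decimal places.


QA department members:
  Nate: 16000
Sum = 16000
Count = 1
Average = 16000 / 1 = 16000.00

ANSWER: 16000.00


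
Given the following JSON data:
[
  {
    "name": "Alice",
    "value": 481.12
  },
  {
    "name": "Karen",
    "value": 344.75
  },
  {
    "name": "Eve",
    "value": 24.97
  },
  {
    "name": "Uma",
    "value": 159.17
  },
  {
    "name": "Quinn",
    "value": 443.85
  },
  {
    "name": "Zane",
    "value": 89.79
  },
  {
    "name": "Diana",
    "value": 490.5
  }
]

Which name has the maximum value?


Comparing values:
  Alice: 481.12
  Karen: 344.75
  Eve: 24.97
  Uma: 159.17
  Quinn: 443.85
  Zane: 89.79
  Diana: 490.5
Maximum: Diana (490.5)

ANSWER: Diana


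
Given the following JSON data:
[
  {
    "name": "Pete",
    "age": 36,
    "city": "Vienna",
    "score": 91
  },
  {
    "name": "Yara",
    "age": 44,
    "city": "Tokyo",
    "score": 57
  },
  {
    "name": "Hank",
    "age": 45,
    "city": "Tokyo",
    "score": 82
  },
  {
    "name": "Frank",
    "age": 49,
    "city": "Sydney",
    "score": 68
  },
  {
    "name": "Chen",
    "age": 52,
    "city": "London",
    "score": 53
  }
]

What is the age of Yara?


Looking up record where name = Yara
Record index: 1
Field 'age' = 44

ANSWER: 44


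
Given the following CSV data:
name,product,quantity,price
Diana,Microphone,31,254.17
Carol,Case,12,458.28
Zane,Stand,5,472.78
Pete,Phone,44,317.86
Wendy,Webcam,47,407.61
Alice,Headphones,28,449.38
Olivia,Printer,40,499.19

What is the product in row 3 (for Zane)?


Row 3: Zane
Column 'product' = Stand

ANSWER: Stand


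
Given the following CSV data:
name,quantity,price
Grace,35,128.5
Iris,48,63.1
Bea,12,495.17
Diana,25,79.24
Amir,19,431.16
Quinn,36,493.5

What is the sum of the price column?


Values in 'price' column:
  Row 1: 128.5
  Row 2: 63.1
  Row 3: 495.17
  Row 4: 79.24
  Row 5: 431.16
  Row 6: 493.5
Sum = 128.5 + 63.1 + 495.17 + 79.24 + 431.16 + 493.5 = 1690.67

ANSWER: 1690.67


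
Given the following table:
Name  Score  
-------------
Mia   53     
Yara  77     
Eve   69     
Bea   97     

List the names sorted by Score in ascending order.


Sorting by Score (ascending):
  Mia: 53
  Eve: 69
  Yara: 77
  Bea: 97


ANSWER: Mia, Eve, Yara, Bea


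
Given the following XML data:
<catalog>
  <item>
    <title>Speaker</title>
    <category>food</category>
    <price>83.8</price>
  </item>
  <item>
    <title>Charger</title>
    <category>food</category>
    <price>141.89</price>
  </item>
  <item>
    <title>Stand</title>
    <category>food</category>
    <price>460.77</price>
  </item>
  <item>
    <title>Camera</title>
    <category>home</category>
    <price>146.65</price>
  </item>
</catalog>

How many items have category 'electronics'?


Scanning <item> elements for <category>electronics</category>:
Count: 0

ANSWER: 0


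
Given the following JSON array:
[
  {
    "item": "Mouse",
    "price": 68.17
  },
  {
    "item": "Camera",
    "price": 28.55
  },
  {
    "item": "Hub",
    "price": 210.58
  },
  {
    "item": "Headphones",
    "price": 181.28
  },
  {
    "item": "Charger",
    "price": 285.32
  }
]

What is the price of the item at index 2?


Array index 2 -> Hub
price = 210.58

ANSWER: 210.58


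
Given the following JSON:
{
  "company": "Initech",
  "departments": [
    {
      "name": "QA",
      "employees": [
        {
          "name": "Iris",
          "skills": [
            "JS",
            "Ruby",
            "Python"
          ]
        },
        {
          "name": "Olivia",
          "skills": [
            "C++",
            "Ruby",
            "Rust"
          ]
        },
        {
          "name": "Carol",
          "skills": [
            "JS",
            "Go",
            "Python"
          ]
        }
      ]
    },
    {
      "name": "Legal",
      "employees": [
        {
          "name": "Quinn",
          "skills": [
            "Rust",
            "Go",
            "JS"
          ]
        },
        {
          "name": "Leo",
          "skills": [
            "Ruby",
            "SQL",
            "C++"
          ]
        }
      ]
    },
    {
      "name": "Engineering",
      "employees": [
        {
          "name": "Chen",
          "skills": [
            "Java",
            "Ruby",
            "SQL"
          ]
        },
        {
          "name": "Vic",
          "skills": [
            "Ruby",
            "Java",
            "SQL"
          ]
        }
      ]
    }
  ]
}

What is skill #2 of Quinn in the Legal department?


Path: departments[1].employees[0].skills[1]
Value: Go

ANSWER: Go


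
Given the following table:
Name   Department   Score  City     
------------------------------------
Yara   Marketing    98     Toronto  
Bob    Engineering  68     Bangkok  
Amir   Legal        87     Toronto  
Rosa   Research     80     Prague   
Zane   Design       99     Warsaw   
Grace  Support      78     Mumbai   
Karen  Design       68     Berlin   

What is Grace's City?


Row 6: Grace
City = Mumbai

ANSWER: Mumbai


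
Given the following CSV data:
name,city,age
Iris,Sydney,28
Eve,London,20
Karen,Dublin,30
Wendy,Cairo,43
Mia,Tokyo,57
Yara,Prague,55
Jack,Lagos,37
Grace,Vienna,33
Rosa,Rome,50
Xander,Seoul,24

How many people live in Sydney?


Scanning city column for 'Sydney':
  Row 1: Iris -> MATCH
Total matches: 1

ANSWER: 1


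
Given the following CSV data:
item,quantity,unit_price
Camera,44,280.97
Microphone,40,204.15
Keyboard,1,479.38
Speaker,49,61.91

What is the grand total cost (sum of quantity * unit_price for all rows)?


Computing row totals:
  Camera: 44 * 280.97 = 12362.68
  Microphone: 40 * 204.15 = 8166.0
  Keyboard: 1 * 479.38 = 479.38
  Speaker: 49 * 61.91 = 3033.59
Grand total = 12362.68 + 8166.0 + 479.38 + 3033.59 = 24041.65

ANSWER: 24041.65


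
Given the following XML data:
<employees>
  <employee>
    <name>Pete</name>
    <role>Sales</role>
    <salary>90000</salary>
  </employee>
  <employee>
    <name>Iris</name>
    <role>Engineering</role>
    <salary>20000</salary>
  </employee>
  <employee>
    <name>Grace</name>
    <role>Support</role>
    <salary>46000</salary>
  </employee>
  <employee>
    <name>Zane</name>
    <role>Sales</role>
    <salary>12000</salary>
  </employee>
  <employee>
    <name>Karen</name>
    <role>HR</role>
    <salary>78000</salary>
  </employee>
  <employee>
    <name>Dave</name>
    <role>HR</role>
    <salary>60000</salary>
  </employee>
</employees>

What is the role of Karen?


Searching for <employee> with <name>Karen</name>
Found at position 5
<role>HR</role>

ANSWER: HR


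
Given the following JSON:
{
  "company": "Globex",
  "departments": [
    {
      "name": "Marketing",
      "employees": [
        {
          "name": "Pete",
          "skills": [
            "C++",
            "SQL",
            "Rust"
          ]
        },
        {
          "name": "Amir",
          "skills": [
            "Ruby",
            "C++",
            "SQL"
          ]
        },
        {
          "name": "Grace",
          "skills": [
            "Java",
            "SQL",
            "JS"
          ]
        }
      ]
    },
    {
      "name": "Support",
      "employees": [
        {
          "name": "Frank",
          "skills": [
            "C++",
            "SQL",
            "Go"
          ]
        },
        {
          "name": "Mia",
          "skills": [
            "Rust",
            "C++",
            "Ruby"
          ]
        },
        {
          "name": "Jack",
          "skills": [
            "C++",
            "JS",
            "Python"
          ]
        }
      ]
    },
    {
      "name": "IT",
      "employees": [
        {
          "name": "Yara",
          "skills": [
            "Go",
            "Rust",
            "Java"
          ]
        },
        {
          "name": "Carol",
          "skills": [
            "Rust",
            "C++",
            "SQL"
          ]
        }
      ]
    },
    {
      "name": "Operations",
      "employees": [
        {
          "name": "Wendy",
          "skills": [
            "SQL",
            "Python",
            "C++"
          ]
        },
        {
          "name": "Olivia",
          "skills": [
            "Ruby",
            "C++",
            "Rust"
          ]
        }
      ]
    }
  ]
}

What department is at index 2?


Path: departments[2].name
Value: IT

ANSWER: IT


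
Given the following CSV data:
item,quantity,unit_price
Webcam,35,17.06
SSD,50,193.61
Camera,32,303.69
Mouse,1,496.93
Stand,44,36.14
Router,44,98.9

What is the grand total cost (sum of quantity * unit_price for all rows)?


Computing row totals:
  Webcam: 35 * 17.06 = 597.1
  SSD: 50 * 193.61 = 9680.5
  Camera: 32 * 303.69 = 9718.08
  Mouse: 1 * 496.93 = 496.93
  Stand: 44 * 36.14 = 1590.16
  Router: 44 * 98.9 = 4351.6
Grand total = 597.1 + 9680.5 + 9718.08 + 496.93 + 1590.16 + 4351.6 = 26434.37

ANSWER: 26434.37


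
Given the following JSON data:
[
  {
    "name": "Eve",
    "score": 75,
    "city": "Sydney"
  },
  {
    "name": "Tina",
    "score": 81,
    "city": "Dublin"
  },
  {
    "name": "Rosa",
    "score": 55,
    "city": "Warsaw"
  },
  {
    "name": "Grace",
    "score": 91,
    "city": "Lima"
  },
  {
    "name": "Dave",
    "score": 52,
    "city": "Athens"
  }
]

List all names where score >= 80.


Filtering records where score >= 80:
  Eve (score=75) -> no
  Tina (score=81) -> YES
  Rosa (score=55) -> no
  Grace (score=91) -> YES
  Dave (score=52) -> no


ANSWER: Tina, Grace


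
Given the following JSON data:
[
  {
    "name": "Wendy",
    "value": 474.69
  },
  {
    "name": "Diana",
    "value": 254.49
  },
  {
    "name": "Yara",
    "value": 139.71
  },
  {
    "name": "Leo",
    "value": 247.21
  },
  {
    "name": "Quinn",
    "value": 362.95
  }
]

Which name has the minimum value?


Comparing values:
  Wendy: 474.69
  Diana: 254.49
  Yara: 139.71
  Leo: 247.21
  Quinn: 362.95
Minimum: Yara (139.71)

ANSWER: Yara


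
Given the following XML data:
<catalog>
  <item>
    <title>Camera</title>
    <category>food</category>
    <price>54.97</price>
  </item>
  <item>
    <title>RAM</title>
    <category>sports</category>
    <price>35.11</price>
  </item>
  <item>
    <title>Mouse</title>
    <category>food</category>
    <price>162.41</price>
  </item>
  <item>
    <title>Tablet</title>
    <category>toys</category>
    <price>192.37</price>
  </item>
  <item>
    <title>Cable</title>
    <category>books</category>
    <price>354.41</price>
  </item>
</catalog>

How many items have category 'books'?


Scanning <item> elements for <category>books</category>:
  Item 5: Cable -> MATCH
Count: 1

ANSWER: 1


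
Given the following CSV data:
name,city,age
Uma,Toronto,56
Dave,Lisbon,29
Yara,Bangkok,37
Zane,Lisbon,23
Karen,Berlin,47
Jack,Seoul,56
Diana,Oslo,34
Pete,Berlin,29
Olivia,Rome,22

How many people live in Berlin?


Scanning city column for 'Berlin':
  Row 5: Karen -> MATCH
  Row 8: Pete -> MATCH
Total matches: 2

ANSWER: 2


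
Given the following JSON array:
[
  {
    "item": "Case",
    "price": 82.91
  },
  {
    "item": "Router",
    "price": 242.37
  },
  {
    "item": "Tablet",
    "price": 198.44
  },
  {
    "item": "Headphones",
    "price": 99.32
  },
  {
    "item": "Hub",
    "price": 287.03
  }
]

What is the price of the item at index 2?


Array index 2 -> Tablet
price = 198.44

ANSWER: 198.44


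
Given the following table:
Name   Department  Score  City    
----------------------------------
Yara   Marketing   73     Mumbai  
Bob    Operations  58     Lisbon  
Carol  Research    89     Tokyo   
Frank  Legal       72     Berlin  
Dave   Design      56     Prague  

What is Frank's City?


Row 4: Frank
City = Berlin

ANSWER: Berlin


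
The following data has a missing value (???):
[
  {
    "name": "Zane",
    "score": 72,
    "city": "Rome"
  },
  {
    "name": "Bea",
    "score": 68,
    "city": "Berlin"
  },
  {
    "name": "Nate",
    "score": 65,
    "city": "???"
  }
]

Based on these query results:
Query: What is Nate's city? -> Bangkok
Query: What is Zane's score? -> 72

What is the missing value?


The missing value is Nate's city
From query: Nate's city = Bangkok

ANSWER: Bangkok


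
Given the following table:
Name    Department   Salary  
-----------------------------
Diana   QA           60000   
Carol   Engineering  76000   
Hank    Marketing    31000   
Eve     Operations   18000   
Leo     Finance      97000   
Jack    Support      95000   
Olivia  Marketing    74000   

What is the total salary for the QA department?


QA department members:
  Diana: 60000
Total = 60000 = 60000

ANSWER: 60000


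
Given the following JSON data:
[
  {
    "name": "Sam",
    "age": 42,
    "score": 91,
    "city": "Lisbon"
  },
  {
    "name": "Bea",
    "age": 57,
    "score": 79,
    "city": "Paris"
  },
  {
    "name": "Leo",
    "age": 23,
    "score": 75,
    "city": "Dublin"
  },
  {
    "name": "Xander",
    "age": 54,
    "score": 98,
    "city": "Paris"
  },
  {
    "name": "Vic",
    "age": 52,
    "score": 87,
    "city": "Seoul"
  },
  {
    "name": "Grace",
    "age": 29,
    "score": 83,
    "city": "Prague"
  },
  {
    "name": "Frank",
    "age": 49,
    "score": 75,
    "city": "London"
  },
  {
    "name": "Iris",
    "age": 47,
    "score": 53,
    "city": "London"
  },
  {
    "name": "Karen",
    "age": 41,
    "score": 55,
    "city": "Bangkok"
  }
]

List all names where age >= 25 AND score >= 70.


Checking both conditions:
  Sam (age=42, score=91) -> YES
  Bea (age=57, score=79) -> YES
  Leo (age=23, score=75) -> no
  Xander (age=54, score=98) -> YES
  Vic (age=52, score=87) -> YES
  Grace (age=29, score=83) -> YES
  Frank (age=49, score=75) -> YES
  Iris (age=47, score=53) -> no
  Karen (age=41, score=55) -> no


ANSWER: Sam, Bea, Xander, Vic, Grace, Frank


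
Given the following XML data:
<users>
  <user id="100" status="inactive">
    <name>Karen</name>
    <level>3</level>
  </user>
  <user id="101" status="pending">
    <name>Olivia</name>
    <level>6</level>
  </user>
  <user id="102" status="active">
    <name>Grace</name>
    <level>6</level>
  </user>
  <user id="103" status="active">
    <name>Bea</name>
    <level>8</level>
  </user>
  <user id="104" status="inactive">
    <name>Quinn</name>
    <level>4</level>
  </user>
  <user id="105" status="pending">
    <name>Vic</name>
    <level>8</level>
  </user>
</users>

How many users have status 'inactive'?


Counting users with status='inactive':
  Karen (id=100) -> MATCH
  Quinn (id=104) -> MATCH
Count: 2

ANSWER: 2


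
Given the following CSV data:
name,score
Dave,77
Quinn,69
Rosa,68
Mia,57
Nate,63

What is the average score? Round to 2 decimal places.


Scores: 77, 69, 68, 57, 63
Sum = 334
Count = 5
Average = 334 / 5 = 66.80

ANSWER: 66.80


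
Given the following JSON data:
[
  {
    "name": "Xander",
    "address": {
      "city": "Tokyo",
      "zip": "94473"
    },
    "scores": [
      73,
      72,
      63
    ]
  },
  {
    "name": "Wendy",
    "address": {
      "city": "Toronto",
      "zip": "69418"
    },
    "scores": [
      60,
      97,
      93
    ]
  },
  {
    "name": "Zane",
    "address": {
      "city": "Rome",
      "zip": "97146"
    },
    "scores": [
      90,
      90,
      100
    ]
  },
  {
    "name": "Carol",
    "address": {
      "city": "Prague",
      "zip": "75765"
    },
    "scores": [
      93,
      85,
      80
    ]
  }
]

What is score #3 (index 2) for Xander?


Path: records[0].scores[2]
Value: 63

ANSWER: 63


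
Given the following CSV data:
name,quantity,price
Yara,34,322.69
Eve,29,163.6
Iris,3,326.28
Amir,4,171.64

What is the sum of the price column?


Values in 'price' column:
  Row 1: 322.69
  Row 2: 163.6
  Row 3: 326.28
  Row 4: 171.64
Sum = 322.69 + 163.6 + 326.28 + 171.64 = 984.21

ANSWER: 984.21


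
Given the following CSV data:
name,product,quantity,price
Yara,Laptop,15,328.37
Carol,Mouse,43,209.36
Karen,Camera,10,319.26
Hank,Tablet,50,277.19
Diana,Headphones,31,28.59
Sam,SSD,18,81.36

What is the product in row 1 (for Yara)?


Row 1: Yara
Column 'product' = Laptop

ANSWER: Laptop


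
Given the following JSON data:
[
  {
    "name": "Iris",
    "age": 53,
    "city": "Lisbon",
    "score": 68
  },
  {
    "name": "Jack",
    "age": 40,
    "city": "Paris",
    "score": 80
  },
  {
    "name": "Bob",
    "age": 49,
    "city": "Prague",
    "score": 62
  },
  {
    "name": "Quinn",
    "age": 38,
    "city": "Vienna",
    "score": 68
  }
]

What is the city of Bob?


Looking up record where name = Bob
Record index: 2
Field 'city' = Prague

ANSWER: Prague


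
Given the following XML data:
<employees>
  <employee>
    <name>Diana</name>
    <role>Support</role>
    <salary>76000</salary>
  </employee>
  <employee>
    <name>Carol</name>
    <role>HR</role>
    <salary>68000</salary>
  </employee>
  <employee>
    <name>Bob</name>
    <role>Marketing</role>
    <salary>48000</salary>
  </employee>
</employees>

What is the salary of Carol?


Searching for <employee> with <name>Carol</name>
Found at position 2
<salary>68000</salary>

ANSWER: 68000


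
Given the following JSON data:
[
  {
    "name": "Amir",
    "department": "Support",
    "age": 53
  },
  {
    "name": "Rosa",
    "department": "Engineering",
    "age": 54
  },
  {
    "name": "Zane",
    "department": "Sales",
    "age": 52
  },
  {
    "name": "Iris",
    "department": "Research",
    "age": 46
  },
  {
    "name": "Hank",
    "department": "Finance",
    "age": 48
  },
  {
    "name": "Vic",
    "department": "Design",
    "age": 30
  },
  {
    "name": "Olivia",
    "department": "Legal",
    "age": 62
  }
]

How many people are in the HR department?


Scanning records for department = HR
  No matches found
Count: 0

ANSWER: 0


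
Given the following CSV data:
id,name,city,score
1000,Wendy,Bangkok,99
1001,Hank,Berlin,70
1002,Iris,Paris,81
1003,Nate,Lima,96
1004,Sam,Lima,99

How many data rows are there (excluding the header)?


Counting rows (excluding header):
Header: id,name,city,score
Data rows: 5

ANSWER: 5


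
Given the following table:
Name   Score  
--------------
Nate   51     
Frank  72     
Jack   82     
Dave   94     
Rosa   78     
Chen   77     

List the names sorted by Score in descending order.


Sorting by Score (descending):
  Dave: 94
  Jack: 82
  Rosa: 78
  Chen: 77
  Frank: 72
  Nate: 51


ANSWER: Dave, Jack, Rosa, Chen, Frank, Nate


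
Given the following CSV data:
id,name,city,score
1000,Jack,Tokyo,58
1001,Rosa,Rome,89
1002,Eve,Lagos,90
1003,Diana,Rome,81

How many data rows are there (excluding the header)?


Counting rows (excluding header):
Header: id,name,city,score
Data rows: 4

ANSWER: 4


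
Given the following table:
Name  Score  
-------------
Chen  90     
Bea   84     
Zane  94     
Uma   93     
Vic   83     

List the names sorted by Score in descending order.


Sorting by Score (descending):
  Zane: 94
  Uma: 93
  Chen: 90
  Bea: 84
  Vic: 83


ANSWER: Zane, Uma, Chen, Bea, Vic


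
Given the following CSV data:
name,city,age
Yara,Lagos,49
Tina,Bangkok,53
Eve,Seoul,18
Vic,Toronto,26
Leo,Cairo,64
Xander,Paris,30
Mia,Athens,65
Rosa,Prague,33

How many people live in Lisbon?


Scanning city column for 'Lisbon':
Total matches: 0

ANSWER: 0


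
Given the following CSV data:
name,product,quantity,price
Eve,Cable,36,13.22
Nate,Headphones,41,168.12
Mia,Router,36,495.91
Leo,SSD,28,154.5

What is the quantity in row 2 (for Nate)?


Row 2: Nate
Column 'quantity' = 41

ANSWER: 41


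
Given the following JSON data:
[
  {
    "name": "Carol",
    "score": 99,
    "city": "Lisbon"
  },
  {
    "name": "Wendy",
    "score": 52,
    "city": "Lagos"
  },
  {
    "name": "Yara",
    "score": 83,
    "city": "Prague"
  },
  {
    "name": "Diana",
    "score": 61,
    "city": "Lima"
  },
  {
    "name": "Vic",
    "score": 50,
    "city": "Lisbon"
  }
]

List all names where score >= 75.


Filtering records where score >= 75:
  Carol (score=99) -> YES
  Wendy (score=52) -> no
  Yara (score=83) -> YES
  Diana (score=61) -> no
  Vic (score=50) -> no


ANSWER: Carol, Yara


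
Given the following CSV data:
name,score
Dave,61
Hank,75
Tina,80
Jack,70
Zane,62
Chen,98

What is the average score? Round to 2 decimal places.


Scores: 61, 75, 80, 70, 62, 98
Sum = 446
Count = 6
Average = 446 / 6 = 74.33

ANSWER: 74.33


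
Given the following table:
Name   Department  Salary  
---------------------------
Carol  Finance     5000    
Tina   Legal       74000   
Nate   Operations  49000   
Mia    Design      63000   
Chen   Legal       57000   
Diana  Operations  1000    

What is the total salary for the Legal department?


Legal department members:
  Tina: 74000
  Chen: 57000
Total = 74000 + 57000 = 131000

ANSWER: 131000


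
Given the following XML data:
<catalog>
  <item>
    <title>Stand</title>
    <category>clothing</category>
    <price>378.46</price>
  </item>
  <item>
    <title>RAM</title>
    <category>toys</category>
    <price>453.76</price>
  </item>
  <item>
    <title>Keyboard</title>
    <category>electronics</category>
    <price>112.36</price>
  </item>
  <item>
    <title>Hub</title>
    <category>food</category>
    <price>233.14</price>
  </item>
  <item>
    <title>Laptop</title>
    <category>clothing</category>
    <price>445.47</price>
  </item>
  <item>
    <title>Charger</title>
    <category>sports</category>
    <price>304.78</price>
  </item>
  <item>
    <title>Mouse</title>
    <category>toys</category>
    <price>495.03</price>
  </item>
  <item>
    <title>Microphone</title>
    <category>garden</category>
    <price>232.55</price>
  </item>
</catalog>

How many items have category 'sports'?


Scanning <item> elements for <category>sports</category>:
  Item 6: Charger -> MATCH
Count: 1

ANSWER: 1


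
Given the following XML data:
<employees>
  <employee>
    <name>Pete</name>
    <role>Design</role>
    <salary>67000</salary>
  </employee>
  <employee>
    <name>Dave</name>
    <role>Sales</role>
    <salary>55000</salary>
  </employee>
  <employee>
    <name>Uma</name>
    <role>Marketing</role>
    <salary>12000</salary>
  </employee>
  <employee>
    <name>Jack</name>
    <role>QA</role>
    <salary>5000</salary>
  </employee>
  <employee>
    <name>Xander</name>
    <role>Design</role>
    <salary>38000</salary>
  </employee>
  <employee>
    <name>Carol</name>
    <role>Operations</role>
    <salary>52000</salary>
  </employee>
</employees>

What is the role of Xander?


Searching for <employee> with <name>Xander</name>
Found at position 5
<role>Design</role>

ANSWER: Design


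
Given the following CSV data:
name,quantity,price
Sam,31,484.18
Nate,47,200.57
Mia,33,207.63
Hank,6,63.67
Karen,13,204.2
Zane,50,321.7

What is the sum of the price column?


Values in 'price' column:
  Row 1: 484.18
  Row 2: 200.57
  Row 3: 207.63
  Row 4: 63.67
  Row 5: 204.2
  Row 6: 321.7
Sum = 484.18 + 200.57 + 207.63 + 63.67 + 204.2 + 321.7 = 1481.95

ANSWER: 1481.95


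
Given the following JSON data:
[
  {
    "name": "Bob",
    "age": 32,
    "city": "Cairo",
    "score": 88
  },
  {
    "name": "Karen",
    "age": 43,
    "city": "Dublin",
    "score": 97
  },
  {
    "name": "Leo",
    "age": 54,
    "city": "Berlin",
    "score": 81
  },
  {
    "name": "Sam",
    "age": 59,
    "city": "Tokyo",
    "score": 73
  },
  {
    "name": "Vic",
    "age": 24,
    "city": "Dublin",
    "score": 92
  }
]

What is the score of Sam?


Looking up record where name = Sam
Record index: 3
Field 'score' = 73

ANSWER: 73


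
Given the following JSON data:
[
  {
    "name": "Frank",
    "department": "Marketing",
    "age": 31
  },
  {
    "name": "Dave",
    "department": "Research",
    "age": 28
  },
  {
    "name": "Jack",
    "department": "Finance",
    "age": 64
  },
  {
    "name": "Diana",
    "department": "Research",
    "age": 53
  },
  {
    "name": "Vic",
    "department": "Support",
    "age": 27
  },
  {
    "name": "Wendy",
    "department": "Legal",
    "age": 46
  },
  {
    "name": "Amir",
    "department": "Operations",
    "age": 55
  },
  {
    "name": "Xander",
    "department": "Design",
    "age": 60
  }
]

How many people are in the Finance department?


Scanning records for department = Finance
  Record 2: Jack
Count: 1

ANSWER: 1


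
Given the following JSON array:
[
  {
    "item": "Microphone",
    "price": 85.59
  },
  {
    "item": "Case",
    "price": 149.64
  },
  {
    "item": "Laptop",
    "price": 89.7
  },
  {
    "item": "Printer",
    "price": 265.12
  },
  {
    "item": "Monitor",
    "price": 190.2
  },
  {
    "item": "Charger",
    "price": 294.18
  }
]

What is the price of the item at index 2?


Array index 2 -> Laptop
price = 89.7

ANSWER: 89.7


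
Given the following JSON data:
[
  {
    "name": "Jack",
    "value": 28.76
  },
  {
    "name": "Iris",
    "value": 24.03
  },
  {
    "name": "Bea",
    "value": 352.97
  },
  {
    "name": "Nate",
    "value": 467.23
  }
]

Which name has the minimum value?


Comparing values:
  Jack: 28.76
  Iris: 24.03
  Bea: 352.97
  Nate: 467.23
Minimum: Iris (24.03)

ANSWER: Iris


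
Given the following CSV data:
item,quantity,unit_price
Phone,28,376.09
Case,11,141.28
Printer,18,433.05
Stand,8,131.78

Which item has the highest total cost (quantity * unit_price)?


Computing row totals:
  Phone: 10530.52
  Case: 1554.08
  Printer: 7794.9
  Stand: 1054.24
Maximum: Phone (10530.52)

ANSWER: Phone


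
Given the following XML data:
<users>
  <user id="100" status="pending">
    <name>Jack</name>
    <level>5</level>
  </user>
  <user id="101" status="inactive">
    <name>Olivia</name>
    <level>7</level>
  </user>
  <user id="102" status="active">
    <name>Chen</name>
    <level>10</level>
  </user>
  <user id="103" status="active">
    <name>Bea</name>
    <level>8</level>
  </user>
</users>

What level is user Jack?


Finding user: Jack
<level>5</level>

ANSWER: 5


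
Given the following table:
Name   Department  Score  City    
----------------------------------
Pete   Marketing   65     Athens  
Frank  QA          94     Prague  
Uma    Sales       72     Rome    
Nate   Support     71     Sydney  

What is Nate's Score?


Row 4: Nate
Score = 71

ANSWER: 71


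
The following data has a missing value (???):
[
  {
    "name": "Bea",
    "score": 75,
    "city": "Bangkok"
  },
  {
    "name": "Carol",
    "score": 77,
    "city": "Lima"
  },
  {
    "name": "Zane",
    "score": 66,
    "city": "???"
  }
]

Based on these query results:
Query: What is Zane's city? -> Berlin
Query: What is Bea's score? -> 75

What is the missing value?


The missing value is Zane's city
From query: Zane's city = Berlin

ANSWER: Berlin


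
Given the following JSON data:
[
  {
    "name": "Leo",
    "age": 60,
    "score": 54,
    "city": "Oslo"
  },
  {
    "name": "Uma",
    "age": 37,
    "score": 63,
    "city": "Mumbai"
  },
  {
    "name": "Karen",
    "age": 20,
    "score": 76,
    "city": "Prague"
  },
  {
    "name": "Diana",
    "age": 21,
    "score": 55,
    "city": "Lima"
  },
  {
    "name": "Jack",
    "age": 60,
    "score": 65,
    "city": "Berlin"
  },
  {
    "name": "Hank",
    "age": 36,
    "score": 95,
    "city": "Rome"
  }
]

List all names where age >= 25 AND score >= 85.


Checking both conditions:
  Leo (age=60, score=54) -> no
  Uma (age=37, score=63) -> no
  Karen (age=20, score=76) -> no
  Diana (age=21, score=55) -> no
  Jack (age=60, score=65) -> no
  Hank (age=36, score=95) -> YES


ANSWER: Hank


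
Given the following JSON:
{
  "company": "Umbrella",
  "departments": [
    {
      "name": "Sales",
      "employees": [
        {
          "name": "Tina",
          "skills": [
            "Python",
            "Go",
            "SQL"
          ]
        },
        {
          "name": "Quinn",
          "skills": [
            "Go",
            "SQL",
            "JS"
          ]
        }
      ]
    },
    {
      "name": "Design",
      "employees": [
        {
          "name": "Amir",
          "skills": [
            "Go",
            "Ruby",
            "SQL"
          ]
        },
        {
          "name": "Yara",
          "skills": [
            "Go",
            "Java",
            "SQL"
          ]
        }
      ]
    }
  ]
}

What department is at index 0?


Path: departments[0].name
Value: Sales

ANSWER: Sales


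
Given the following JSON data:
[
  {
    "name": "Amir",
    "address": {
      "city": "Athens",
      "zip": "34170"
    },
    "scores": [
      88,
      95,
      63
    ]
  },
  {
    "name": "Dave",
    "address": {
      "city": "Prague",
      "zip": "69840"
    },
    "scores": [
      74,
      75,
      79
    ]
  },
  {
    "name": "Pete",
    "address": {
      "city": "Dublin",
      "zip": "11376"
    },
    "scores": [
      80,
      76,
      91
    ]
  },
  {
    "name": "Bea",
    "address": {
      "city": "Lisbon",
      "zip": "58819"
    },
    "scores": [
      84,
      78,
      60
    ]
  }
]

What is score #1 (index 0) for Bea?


Path: records[3].scores[0]
Value: 84

ANSWER: 84


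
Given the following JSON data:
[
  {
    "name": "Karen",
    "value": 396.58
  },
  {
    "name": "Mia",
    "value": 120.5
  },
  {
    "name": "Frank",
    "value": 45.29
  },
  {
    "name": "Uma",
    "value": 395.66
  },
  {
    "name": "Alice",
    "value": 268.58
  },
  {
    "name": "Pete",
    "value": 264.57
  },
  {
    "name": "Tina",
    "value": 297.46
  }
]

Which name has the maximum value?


Comparing values:
  Karen: 396.58
  Mia: 120.5
  Frank: 45.29
  Uma: 395.66
  Alice: 268.58
  Pete: 264.57
  Tina: 297.46
Maximum: Karen (396.58)

ANSWER: Karen


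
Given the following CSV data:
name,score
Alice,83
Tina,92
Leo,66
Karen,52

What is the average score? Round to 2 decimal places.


Scores: 83, 92, 66, 52
Sum = 293
Count = 4
Average = 293 / 4 = 73.25

ANSWER: 73.25


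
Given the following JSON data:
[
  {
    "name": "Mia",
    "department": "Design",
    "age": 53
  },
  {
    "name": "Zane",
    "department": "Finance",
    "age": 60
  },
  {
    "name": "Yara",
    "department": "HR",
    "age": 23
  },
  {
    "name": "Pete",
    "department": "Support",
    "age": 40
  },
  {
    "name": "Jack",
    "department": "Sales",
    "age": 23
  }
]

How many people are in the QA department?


Scanning records for department = QA
  No matches found
Count: 0

ANSWER: 0


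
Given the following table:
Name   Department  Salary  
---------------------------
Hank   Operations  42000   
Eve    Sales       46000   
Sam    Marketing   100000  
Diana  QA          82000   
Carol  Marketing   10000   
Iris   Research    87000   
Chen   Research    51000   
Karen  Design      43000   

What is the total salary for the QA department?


QA department members:
  Diana: 82000
Total = 82000 = 82000

ANSWER: 82000


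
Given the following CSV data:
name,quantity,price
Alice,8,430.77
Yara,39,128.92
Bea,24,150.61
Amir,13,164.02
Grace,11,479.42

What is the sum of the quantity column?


Values in 'quantity' column:
  Row 1: 8
  Row 2: 39
  Row 3: 24
  Row 4: 13
  Row 5: 11
Sum = 8 + 39 + 24 + 13 + 11 = 95

ANSWER: 95


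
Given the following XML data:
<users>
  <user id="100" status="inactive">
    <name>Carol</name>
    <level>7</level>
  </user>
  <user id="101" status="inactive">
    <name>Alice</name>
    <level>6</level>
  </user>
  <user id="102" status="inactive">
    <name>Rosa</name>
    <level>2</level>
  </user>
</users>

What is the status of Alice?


Finding user with name = Alice
user id="101" status="inactive"

ANSWER: inactive


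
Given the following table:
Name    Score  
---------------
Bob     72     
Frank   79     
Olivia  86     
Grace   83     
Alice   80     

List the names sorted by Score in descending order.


Sorting by Score (descending):
  Olivia: 86
  Grace: 83
  Alice: 80
  Frank: 79
  Bob: 72


ANSWER: Olivia, Grace, Alice, Frank, Bob


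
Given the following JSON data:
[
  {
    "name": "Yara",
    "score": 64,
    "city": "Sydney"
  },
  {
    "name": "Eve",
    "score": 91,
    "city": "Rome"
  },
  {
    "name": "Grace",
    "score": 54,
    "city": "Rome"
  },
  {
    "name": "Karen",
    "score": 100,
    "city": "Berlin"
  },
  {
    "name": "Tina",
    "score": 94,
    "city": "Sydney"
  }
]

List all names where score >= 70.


Filtering records where score >= 70:
  Yara (score=64) -> no
  Eve (score=91) -> YES
  Grace (score=54) -> no
  Karen (score=100) -> YES
  Tina (score=94) -> YES


ANSWER: Eve, Karen, Tina


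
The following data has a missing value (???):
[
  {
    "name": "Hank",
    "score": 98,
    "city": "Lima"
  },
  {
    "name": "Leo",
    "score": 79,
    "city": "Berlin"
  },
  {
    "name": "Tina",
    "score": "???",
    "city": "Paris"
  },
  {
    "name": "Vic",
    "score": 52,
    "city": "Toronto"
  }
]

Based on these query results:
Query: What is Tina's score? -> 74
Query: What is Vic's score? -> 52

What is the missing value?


The missing value is Tina's score
From query: Tina's score = 74

ANSWER: 74


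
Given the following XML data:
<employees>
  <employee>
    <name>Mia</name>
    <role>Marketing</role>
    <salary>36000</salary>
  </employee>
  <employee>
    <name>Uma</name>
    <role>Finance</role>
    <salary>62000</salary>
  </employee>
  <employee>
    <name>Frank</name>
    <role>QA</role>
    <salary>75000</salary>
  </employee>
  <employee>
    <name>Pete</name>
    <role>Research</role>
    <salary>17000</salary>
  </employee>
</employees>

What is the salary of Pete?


Searching for <employee> with <name>Pete</name>
Found at position 4
<salary>17000</salary>

ANSWER: 17000


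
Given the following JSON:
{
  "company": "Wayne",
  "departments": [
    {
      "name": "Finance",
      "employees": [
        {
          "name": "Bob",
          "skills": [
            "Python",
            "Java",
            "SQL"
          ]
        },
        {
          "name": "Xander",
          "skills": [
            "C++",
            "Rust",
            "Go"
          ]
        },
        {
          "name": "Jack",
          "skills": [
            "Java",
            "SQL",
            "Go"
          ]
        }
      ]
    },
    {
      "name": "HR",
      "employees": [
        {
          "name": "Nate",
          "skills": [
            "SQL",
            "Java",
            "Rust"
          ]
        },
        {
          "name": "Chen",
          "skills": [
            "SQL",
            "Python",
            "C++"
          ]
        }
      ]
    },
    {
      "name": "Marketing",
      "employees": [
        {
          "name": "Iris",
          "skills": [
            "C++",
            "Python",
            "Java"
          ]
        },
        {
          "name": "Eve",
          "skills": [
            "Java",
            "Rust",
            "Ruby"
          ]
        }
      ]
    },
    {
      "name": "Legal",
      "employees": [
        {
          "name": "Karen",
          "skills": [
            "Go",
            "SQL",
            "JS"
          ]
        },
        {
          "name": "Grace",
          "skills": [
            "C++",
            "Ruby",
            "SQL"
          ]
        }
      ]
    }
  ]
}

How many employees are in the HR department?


Path: departments[1].employees
Count: 2

ANSWER: 2


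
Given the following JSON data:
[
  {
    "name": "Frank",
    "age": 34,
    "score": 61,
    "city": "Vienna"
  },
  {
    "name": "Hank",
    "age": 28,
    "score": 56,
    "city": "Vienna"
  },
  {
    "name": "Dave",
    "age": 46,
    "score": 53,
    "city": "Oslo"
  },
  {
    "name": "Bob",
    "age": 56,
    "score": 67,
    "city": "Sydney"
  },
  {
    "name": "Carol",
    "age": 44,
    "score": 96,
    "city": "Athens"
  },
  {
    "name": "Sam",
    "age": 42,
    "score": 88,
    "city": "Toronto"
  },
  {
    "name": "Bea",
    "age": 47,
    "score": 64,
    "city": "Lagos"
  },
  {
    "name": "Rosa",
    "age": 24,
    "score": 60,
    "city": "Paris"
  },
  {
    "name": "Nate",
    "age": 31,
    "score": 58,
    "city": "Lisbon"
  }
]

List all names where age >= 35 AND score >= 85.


Checking both conditions:
  Frank (age=34, score=61) -> no
  Hank (age=28, score=56) -> no
  Dave (age=46, score=53) -> no
  Bob (age=56, score=67) -> no
  Carol (age=44, score=96) -> YES
  Sam (age=42, score=88) -> YES
  Bea (age=47, score=64) -> no
  Rosa (age=24, score=60) -> no
  Nate (age=31, score=58) -> no


ANSWER: Carol, Sam


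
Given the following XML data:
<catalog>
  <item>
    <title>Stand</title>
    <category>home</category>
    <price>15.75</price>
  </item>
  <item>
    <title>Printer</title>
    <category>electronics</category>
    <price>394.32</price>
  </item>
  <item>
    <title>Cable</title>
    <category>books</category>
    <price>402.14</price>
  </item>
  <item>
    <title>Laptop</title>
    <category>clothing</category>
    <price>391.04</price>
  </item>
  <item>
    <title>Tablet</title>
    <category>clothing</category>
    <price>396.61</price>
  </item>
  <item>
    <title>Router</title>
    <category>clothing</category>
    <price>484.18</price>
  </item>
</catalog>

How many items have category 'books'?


Scanning <item> elements for <category>books</category>:
  Item 3: Cable -> MATCH
Count: 1

ANSWER: 1


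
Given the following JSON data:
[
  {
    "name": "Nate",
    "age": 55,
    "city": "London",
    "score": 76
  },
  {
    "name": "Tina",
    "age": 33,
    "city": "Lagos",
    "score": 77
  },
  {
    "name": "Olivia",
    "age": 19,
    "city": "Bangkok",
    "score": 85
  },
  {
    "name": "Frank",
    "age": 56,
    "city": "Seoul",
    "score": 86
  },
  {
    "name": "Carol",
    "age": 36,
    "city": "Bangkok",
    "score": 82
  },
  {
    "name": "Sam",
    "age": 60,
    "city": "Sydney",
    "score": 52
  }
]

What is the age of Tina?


Looking up record where name = Tina
Record index: 1
Field 'age' = 33

ANSWER: 33


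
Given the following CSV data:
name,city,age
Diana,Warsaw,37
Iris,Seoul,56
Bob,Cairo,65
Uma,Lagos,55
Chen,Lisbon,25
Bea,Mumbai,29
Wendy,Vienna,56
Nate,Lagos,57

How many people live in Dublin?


Scanning city column for 'Dublin':
Total matches: 0

ANSWER: 0


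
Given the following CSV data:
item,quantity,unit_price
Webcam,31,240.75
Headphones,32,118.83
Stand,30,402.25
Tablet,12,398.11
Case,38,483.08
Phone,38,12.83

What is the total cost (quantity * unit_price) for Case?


Row: Case
quantity = 38
unit_price = 483.08
total = 38 * 483.08 = 18357.04

ANSWER: 18357.04


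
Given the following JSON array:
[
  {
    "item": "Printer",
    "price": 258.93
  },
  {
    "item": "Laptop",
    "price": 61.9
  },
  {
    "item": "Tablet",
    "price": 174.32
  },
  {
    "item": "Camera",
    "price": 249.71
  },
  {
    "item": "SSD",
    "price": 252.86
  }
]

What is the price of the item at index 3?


Array index 3 -> Camera
price = 249.71

ANSWER: 249.71


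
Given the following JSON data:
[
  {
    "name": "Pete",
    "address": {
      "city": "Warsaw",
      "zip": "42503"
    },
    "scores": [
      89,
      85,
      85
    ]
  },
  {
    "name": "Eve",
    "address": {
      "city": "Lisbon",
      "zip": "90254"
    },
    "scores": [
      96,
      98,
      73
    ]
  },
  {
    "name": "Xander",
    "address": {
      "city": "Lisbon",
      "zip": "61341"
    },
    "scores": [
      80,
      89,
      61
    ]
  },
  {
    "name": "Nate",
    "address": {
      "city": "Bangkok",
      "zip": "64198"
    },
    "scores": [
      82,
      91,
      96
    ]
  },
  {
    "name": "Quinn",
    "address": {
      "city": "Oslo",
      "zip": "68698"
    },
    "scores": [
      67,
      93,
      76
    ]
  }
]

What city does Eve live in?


Path: records[1].address.city
Value: Lisbon

ANSWER: Lisbon
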